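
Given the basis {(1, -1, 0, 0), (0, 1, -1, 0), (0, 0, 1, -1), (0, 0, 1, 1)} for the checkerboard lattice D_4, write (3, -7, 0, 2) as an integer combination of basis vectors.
3b₁ - 4b₂ - 3b₃ - b₄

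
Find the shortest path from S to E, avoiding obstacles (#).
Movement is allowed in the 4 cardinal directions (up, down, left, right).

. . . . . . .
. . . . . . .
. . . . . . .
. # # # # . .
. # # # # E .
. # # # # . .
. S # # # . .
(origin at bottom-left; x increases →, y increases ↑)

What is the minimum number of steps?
12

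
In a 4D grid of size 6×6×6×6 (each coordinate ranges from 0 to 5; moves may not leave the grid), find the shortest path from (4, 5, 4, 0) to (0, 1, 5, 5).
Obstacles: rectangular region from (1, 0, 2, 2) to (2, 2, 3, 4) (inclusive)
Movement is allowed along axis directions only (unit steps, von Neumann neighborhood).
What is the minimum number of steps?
14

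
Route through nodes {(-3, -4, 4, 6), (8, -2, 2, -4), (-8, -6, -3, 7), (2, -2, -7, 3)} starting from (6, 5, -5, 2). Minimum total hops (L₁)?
76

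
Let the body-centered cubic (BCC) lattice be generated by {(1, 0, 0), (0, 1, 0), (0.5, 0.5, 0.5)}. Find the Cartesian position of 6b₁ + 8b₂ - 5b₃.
(3.5, 5.5, -2.5)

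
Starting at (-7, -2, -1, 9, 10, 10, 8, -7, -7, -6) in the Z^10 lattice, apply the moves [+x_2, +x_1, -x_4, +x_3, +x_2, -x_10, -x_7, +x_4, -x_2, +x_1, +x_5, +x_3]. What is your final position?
(-5, -1, 1, 9, 11, 10, 7, -7, -7, -7)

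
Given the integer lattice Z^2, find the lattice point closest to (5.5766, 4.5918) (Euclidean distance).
(6, 5)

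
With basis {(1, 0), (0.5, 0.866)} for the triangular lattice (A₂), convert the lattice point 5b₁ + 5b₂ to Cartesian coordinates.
(7.5, 4.33)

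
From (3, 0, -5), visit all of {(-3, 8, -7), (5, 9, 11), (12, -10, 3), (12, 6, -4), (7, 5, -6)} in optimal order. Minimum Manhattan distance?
95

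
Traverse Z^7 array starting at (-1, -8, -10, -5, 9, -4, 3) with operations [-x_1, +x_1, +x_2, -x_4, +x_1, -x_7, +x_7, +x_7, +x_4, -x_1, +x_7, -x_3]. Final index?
(-1, -7, -11, -5, 9, -4, 5)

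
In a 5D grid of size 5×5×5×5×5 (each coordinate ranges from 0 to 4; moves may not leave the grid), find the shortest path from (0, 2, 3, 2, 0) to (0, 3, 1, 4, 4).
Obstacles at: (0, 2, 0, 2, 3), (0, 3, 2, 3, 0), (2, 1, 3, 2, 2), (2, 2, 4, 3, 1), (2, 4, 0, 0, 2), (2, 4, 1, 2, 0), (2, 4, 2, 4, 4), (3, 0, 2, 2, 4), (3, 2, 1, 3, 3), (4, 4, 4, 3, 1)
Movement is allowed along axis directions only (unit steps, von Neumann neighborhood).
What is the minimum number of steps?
9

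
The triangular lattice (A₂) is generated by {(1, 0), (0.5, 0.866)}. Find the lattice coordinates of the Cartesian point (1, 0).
b₁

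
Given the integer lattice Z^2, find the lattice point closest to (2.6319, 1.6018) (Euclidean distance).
(3, 2)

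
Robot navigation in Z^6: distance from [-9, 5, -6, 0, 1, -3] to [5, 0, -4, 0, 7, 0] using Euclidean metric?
16.4317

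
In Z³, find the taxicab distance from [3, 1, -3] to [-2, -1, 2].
12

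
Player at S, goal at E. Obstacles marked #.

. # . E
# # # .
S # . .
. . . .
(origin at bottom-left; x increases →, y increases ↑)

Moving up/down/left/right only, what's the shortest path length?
7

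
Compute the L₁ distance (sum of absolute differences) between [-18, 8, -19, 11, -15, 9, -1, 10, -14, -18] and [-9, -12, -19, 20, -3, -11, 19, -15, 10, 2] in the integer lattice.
159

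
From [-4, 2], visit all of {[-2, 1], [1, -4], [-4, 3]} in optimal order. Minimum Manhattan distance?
13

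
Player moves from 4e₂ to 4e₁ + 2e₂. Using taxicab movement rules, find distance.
6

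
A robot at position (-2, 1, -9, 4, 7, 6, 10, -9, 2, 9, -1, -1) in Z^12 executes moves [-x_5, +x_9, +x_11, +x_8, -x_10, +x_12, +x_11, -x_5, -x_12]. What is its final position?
(-2, 1, -9, 4, 5, 6, 10, -8, 3, 8, 1, -1)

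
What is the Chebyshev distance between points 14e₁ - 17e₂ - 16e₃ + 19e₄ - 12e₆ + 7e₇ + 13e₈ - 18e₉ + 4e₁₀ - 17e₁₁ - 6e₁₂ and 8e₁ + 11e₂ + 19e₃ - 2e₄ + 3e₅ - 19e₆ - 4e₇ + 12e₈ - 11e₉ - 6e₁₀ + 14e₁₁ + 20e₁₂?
35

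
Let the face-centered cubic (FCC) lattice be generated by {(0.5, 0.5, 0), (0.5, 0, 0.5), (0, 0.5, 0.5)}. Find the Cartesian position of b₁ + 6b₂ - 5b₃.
(3.5, -2, 0.5)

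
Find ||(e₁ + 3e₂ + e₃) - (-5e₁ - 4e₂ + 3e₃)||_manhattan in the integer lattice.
15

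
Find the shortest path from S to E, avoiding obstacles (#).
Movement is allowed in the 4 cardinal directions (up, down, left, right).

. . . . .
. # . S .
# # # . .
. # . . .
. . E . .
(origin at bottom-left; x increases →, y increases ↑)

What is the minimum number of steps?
4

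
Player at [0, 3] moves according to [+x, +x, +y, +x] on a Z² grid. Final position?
(3, 4)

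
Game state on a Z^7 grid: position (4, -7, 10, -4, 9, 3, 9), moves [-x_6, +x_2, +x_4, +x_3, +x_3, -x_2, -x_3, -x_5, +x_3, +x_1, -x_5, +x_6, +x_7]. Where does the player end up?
(5, -7, 12, -3, 7, 3, 10)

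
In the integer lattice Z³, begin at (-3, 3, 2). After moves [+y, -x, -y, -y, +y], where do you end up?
(-4, 3, 2)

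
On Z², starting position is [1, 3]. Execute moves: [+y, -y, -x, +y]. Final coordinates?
(0, 4)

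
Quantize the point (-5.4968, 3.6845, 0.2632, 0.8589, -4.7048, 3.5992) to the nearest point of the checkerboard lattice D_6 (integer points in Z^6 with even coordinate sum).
(-6, 4, 0, 1, -5, 4)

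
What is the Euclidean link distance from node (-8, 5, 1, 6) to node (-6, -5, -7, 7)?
13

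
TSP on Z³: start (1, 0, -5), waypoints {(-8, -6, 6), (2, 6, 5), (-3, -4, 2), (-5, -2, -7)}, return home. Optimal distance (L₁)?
74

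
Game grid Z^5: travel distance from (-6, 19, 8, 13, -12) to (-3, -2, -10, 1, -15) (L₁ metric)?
57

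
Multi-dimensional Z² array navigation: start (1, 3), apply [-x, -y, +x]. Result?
(1, 2)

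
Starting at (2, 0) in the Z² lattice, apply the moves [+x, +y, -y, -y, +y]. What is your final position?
(3, 0)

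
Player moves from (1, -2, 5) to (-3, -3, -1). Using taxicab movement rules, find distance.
11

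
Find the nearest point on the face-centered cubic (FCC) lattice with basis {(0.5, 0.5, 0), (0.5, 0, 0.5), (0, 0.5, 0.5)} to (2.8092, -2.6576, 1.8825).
(2.5, -2.5, 2)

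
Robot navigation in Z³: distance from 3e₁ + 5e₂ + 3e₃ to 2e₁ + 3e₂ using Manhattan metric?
6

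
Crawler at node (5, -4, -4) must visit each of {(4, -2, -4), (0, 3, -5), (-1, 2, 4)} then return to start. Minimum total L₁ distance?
44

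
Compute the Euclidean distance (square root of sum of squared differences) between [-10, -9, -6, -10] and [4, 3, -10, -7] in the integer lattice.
19.105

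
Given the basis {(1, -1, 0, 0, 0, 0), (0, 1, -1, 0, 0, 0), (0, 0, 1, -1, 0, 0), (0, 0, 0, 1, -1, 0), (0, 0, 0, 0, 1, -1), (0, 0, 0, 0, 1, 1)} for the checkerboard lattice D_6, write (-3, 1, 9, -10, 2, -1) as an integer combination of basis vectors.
-3b₁ - 2b₂ + 7b₃ - 3b₄ - b₆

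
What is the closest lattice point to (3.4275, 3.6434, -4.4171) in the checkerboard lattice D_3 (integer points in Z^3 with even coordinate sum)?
(4, 4, -4)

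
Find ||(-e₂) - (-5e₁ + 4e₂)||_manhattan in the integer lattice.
10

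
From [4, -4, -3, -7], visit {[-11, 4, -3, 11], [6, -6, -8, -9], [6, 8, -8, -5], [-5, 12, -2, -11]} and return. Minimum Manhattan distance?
134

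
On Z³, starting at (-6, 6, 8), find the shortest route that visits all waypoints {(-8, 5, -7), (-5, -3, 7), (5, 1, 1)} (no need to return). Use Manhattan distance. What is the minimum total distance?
56
(one optimal route: (-6, 6, 8) → (-5, -3, 7) → (5, 1, 1) → (-8, 5, -7))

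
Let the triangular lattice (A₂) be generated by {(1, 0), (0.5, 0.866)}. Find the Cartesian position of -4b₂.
(-2, -3.464)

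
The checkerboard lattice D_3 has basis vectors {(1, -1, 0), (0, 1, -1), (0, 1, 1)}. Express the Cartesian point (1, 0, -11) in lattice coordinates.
b₁ + 6b₂ - 5b₃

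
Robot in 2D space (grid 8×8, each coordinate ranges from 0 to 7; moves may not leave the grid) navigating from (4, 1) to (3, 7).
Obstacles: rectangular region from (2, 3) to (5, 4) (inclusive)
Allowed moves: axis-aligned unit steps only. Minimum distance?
11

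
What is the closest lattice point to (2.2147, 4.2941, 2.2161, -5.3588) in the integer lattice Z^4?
(2, 4, 2, -5)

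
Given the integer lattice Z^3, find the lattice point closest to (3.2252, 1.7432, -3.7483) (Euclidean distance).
(3, 2, -4)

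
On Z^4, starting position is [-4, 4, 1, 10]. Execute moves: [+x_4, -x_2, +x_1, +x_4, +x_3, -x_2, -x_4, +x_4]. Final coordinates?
(-3, 2, 2, 12)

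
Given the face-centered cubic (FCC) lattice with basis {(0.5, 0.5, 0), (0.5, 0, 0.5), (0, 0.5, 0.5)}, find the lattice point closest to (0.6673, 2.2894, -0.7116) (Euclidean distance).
(0.5, 2.5, -1)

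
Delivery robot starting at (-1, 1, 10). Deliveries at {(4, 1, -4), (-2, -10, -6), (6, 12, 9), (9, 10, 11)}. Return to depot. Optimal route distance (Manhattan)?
100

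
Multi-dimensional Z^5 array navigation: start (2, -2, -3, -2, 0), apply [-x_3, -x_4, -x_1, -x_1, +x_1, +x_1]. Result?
(2, -2, -4, -3, 0)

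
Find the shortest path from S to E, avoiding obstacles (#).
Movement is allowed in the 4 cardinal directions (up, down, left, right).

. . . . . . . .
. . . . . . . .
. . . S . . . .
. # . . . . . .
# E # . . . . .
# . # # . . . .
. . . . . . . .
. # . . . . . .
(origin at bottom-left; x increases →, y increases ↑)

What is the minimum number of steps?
10
(one shortest path: (3, 5) → (4, 5) → (4, 4) → (4, 3) → (4, 2) → (4, 1) → (3, 1) → (2, 1) → (1, 1) → (1, 2) → (1, 3))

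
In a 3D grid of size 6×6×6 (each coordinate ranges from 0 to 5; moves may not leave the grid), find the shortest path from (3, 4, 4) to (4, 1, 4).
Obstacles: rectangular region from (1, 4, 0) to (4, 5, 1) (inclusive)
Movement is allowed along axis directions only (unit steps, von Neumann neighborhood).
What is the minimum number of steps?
4
(one shortest path: (3, 4, 4) → (4, 4, 4) → (4, 3, 4) → (4, 2, 4) → (4, 1, 4))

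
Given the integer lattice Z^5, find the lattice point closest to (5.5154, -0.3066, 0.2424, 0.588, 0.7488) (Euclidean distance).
(6, 0, 0, 1, 1)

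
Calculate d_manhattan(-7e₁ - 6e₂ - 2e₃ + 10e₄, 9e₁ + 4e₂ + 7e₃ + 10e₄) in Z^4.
35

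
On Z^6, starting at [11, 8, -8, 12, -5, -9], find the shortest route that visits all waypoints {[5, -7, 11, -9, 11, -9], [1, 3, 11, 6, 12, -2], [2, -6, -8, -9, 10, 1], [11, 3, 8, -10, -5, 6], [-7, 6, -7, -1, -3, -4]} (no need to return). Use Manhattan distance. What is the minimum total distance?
214
(one optimal route: (11, 8, -8, 12, -5, -9) → (-7, 6, -7, -1, -3, -4) → (2, -6, -8, -9, 10, 1) → (5, -7, 11, -9, 11, -9) → (1, 3, 11, 6, 12, -2) → (11, 3, 8, -10, -5, 6))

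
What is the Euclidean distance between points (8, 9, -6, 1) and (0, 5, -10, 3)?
10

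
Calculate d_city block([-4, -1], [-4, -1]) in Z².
0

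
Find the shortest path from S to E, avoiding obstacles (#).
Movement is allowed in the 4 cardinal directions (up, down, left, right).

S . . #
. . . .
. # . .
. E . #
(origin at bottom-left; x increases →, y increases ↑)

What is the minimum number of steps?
4
(one shortest path: (0, 3) → (0, 2) → (0, 1) → (0, 0) → (1, 0))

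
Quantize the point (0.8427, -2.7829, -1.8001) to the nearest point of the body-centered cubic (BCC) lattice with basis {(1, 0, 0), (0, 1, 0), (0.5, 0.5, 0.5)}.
(1, -3, -2)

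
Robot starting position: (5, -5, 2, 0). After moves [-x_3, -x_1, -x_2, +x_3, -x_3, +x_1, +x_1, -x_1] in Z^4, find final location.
(5, -6, 1, 0)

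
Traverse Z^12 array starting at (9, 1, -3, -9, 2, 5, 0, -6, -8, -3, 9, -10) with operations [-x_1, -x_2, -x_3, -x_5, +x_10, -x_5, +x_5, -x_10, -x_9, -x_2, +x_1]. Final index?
(9, -1, -4, -9, 1, 5, 0, -6, -9, -3, 9, -10)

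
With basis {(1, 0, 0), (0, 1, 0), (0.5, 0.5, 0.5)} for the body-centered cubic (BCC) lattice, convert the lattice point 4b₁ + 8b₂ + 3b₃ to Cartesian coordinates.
(5.5, 9.5, 1.5)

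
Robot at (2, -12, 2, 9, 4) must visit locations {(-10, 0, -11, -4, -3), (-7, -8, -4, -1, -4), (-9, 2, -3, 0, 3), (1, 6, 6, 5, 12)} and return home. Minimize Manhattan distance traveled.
152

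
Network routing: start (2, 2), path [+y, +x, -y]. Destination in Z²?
(3, 2)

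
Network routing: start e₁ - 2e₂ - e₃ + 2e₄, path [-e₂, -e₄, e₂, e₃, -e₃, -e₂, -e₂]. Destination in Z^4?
(1, -4, -1, 1)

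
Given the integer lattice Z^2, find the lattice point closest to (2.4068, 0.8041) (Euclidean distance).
(2, 1)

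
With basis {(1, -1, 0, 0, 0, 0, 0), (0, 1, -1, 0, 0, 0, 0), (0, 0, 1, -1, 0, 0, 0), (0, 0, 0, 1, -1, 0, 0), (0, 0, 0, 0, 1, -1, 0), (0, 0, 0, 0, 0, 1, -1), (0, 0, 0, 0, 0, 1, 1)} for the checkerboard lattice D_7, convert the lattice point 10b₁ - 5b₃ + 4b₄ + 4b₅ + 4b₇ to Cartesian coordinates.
(10, -10, -5, 9, 0, 0, 4)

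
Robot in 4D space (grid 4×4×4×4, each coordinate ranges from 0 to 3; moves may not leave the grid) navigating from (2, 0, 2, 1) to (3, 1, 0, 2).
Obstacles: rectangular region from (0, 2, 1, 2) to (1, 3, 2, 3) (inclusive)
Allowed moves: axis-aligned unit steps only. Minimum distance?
5
(one shortest path: (2, 0, 2, 1) → (3, 0, 2, 1) → (3, 1, 2, 1) → (3, 1, 1, 1) → (3, 1, 0, 1) → (3, 1, 0, 2))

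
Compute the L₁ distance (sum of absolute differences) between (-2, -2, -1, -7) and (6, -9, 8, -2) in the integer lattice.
29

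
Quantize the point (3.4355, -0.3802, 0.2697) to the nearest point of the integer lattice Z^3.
(3, 0, 0)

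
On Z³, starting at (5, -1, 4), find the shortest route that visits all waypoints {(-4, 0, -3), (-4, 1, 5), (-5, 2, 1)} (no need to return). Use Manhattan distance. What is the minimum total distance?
25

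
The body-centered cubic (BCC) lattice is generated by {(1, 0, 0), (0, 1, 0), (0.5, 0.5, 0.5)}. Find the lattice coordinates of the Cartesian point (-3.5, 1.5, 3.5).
-7b₁ - 2b₂ + 7b₃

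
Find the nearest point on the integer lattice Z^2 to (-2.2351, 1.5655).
(-2, 2)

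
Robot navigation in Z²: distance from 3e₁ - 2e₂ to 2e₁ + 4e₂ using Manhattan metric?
7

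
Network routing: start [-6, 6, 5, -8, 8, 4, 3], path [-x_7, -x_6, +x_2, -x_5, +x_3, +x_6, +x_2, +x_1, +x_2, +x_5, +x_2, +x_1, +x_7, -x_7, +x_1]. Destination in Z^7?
(-3, 10, 6, -8, 8, 4, 2)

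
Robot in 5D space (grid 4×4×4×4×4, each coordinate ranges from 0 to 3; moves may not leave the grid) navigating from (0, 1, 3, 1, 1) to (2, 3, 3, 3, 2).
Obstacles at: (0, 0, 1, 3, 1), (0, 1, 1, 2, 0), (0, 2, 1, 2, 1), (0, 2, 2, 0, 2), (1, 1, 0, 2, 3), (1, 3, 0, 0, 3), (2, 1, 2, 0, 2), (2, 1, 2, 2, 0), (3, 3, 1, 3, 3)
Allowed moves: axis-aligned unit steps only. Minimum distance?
7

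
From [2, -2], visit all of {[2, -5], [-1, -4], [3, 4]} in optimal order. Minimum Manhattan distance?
19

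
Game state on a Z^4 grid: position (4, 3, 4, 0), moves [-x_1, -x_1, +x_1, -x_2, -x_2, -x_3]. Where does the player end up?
(3, 1, 3, 0)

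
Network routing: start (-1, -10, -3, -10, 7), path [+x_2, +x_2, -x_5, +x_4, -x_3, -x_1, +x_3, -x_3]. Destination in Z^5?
(-2, -8, -4, -9, 6)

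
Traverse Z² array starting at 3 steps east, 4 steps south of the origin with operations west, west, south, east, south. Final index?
(2, -6)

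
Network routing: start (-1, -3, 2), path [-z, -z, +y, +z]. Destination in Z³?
(-1, -2, 1)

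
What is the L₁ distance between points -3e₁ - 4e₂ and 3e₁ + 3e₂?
13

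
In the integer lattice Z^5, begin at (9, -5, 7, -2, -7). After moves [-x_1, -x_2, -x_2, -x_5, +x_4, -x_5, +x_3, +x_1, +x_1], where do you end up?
(10, -7, 8, -1, -9)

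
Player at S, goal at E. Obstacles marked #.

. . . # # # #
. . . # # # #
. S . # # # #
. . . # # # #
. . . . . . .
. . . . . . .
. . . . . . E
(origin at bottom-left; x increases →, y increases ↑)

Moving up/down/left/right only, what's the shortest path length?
9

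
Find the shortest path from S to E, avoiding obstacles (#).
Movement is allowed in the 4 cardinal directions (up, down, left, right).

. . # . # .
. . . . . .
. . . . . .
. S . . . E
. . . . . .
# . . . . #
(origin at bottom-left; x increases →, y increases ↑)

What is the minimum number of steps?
4
(one shortest path: (1, 2) → (2, 2) → (3, 2) → (4, 2) → (5, 2))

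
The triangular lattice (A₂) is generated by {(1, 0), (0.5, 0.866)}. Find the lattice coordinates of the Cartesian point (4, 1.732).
3b₁ + 2b₂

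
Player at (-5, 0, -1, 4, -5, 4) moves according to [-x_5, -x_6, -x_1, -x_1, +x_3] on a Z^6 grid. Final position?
(-7, 0, 0, 4, -6, 3)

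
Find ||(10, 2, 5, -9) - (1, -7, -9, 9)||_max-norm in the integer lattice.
18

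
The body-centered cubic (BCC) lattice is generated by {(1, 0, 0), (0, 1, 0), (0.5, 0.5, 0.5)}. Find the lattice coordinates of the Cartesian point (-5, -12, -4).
-b₁ - 8b₂ - 8b₃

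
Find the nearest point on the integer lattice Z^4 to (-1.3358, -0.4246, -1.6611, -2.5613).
(-1, 0, -2, -3)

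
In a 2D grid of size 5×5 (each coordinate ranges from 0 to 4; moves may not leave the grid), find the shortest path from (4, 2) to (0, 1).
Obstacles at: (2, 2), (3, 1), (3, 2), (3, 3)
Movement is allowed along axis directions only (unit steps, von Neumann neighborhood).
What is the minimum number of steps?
7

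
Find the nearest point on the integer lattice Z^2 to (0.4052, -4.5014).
(0, -5)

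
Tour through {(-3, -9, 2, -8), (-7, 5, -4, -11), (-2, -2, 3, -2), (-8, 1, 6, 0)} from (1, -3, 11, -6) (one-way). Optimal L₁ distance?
76
(one optimal route: (1, -3, 11, -6) → (-3, -9, 2, -8) → (-2, -2, 3, -2) → (-8, 1, 6, 0) → (-7, 5, -4, -11))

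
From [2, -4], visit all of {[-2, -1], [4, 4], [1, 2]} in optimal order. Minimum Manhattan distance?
18
(one optimal route: (2, -4) → (-2, -1) → (1, 2) → (4, 4))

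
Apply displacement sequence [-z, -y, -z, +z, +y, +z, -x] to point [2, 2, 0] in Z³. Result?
(1, 2, 0)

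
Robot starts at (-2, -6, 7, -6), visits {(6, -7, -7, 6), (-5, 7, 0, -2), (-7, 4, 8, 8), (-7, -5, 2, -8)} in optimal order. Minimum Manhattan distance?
99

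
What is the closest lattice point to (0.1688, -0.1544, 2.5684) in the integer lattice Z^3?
(0, 0, 3)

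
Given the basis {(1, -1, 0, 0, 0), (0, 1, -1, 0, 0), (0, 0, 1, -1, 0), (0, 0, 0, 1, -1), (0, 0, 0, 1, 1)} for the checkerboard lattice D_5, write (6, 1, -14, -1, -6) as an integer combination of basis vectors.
6b₁ + 7b₂ - 7b₃ - b₄ - 7b₅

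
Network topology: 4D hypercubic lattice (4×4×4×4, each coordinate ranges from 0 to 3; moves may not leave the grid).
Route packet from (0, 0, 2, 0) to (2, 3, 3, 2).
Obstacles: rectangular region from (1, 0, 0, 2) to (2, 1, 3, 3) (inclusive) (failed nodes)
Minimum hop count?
8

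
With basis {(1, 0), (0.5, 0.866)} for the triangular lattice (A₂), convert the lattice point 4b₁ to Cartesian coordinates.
(4, 0)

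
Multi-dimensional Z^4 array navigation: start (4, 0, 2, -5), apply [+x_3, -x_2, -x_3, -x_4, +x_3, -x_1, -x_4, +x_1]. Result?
(4, -1, 3, -7)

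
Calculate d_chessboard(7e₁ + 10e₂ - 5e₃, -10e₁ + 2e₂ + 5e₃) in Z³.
17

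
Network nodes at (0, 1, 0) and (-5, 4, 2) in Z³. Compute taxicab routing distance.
10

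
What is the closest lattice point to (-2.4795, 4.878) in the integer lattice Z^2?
(-2, 5)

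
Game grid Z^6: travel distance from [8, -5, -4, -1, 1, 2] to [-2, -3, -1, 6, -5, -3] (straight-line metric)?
14.9332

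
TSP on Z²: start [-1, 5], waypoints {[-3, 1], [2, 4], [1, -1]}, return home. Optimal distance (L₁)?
22
(one optimal route: (-1, 5) → (-3, 1) → (1, -1) → (2, 4) → (-1, 5))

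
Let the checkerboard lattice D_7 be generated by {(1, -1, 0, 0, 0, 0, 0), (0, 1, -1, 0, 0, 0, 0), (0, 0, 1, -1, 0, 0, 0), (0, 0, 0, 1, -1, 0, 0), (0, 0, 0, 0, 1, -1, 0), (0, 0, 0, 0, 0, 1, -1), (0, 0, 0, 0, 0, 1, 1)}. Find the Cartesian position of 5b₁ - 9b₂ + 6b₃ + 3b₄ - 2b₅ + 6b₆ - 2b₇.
(5, -14, 15, -3, -5, 6, -8)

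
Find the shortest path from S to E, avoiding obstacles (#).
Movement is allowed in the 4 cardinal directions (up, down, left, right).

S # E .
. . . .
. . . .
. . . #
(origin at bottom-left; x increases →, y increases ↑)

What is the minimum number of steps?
4
(one shortest path: (0, 3) → (0, 2) → (1, 2) → (2, 2) → (2, 3))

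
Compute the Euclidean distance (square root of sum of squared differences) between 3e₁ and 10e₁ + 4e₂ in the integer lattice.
8.06226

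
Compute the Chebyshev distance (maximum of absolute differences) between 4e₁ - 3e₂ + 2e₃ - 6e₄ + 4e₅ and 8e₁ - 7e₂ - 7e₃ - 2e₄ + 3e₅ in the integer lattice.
9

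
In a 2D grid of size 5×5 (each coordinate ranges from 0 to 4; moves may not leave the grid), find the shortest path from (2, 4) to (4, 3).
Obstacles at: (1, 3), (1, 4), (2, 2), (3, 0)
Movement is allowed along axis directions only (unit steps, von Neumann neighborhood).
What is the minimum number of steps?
3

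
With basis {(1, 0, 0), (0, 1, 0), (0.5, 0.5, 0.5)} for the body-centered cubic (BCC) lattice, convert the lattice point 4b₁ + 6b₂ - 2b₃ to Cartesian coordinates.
(3, 5, -1)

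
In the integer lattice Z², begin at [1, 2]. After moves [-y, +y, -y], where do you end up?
(1, 1)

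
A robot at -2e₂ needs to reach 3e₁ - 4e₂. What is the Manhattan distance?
5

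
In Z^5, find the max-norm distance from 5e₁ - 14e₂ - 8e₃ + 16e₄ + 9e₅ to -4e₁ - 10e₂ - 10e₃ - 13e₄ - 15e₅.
29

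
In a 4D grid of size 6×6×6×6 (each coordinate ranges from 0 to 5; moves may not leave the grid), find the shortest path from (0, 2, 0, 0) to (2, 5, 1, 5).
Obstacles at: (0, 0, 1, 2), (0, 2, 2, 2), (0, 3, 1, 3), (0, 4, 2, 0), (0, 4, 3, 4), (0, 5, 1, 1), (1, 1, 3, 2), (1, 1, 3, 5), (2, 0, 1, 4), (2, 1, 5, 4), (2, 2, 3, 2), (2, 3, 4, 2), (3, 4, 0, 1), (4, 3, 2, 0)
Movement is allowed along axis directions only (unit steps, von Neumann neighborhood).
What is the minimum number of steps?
11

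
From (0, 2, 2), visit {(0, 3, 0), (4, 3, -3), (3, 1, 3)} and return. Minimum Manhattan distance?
24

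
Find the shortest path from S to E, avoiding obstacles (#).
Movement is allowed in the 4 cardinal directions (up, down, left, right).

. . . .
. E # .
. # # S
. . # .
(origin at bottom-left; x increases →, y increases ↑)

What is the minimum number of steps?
5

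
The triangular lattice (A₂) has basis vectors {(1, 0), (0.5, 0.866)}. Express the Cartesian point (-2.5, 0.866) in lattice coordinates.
-3b₁ + b₂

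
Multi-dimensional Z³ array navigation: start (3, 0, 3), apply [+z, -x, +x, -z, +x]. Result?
(4, 0, 3)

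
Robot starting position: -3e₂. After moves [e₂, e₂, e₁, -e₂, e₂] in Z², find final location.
(1, -1)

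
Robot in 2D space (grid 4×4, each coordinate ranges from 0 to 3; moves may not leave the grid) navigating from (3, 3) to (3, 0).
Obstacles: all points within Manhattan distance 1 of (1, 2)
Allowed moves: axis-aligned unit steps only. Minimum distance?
3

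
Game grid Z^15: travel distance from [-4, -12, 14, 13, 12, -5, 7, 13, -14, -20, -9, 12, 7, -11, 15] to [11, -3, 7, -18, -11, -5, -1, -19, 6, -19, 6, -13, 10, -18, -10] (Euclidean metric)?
69.7639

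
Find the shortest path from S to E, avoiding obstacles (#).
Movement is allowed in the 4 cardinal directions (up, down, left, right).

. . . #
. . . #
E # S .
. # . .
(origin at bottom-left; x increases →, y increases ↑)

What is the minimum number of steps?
4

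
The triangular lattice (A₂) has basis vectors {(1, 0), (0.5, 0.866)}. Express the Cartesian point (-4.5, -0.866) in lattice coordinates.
-4b₁ - b₂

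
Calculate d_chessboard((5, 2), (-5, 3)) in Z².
10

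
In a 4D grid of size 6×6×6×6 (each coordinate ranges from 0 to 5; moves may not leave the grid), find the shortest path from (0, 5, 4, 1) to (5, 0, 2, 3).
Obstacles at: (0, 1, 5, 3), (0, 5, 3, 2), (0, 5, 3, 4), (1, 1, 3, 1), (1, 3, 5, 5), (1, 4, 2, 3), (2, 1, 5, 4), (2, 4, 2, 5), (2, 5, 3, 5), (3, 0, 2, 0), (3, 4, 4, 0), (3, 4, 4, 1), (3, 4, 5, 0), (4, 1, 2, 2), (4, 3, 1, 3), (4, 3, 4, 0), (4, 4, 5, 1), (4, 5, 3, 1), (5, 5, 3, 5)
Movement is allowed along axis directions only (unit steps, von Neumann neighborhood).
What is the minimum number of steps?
14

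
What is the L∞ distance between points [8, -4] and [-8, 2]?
16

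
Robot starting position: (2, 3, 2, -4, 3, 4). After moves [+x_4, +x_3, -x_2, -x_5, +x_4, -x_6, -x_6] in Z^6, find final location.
(2, 2, 3, -2, 2, 2)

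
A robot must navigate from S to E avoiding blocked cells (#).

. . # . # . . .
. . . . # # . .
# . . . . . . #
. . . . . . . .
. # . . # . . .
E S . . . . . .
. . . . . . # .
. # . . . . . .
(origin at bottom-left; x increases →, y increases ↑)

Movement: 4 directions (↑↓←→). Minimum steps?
1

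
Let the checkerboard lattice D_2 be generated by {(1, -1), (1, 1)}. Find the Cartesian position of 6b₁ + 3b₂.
(9, -3)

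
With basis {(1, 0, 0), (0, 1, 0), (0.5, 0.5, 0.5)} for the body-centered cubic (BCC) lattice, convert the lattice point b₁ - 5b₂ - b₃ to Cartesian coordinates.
(0.5, -5.5, -0.5)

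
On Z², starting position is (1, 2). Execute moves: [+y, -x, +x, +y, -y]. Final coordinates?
(1, 3)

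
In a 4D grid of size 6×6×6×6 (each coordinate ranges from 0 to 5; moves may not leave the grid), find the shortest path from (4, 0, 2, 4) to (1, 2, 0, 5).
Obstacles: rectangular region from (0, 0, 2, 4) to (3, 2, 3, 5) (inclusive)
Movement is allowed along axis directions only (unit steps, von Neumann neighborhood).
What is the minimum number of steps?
8
(one shortest path: (4, 0, 2, 4) → (4, 1, 2, 4) → (4, 2, 2, 4) → (4, 2, 1, 4) → (3, 2, 1, 4) → (2, 2, 1, 4) → (1, 2, 1, 4) → (1, 2, 0, 4) → (1, 2, 0, 5))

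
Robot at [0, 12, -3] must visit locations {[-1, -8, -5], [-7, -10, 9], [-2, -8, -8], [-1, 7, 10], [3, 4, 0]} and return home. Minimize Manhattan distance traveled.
106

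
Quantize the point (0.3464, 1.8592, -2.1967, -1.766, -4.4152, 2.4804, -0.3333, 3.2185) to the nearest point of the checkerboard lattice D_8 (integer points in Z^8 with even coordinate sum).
(0, 2, -2, -2, -4, 3, 0, 3)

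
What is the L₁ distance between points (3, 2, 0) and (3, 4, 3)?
5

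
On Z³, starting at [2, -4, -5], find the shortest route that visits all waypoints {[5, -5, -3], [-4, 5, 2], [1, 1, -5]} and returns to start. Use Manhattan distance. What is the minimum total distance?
52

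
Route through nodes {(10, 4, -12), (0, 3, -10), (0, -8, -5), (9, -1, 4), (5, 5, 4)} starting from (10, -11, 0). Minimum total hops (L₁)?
76
(one optimal route: (10, -11, 0) → (9, -1, 4) → (5, 5, 4) → (10, 4, -12) → (0, 3, -10) → (0, -8, -5))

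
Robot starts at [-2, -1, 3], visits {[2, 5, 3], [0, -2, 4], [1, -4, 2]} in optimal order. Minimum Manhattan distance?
20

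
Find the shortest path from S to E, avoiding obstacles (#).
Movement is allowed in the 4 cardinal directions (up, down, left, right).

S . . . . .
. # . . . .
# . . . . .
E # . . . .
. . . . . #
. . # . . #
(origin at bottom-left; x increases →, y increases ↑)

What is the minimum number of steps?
9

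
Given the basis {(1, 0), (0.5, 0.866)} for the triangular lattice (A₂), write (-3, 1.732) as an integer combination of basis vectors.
-4b₁ + 2b₂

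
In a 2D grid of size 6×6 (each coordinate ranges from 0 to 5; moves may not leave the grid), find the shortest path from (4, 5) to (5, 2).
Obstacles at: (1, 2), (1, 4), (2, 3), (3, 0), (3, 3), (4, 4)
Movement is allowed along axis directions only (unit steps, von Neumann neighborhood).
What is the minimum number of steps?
4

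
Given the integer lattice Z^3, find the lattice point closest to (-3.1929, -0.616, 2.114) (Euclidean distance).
(-3, -1, 2)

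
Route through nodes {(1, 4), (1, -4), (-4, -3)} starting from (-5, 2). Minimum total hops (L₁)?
20
(one optimal route: (-5, 2) → (-4, -3) → (1, -4) → (1, 4))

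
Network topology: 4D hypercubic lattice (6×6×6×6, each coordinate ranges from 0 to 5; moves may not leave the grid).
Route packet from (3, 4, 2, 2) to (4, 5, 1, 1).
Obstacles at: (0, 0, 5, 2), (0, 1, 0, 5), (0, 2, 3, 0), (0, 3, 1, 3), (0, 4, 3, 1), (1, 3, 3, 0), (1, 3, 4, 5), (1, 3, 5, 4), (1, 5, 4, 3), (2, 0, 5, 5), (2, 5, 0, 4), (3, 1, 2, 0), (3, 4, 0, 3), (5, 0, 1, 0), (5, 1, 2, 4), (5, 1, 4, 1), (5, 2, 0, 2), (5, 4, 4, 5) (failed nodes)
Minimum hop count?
4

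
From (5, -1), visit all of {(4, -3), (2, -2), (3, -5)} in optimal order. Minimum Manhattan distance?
10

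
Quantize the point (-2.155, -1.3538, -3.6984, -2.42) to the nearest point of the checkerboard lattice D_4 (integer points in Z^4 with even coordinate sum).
(-2, -1, -4, -3)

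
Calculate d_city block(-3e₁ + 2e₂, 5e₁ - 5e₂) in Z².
15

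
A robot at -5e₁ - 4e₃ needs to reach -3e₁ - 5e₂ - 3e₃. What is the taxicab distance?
8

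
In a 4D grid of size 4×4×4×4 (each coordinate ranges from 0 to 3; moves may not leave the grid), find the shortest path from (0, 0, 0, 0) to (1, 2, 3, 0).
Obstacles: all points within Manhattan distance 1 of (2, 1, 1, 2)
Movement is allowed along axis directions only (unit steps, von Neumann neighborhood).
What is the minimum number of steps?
6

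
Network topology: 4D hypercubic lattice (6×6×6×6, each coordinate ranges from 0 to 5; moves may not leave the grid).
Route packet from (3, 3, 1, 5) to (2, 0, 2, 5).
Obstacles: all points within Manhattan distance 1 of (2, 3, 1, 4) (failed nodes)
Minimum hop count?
5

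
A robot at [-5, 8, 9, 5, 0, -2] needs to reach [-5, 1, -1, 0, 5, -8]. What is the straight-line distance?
15.3297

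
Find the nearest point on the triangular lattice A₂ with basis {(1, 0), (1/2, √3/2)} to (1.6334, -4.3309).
(1.5, -4.33)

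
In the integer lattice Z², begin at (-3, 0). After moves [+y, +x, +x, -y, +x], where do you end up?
(0, 0)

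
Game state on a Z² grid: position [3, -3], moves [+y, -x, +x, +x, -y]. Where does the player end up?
(4, -3)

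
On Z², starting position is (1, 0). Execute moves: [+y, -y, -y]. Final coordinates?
(1, -1)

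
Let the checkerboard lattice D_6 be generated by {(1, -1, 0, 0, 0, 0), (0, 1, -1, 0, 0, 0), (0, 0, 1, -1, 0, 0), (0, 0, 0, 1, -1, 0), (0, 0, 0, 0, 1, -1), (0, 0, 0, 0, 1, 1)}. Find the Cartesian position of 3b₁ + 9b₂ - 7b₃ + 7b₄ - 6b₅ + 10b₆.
(3, 6, -16, 14, -3, 16)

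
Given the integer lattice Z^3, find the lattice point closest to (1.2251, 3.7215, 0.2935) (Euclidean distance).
(1, 4, 0)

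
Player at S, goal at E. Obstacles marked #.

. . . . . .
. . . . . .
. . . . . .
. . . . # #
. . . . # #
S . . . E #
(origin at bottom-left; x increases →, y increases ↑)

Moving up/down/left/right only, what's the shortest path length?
4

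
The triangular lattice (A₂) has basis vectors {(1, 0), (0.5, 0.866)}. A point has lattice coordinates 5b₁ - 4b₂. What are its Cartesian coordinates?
(3, -3.464)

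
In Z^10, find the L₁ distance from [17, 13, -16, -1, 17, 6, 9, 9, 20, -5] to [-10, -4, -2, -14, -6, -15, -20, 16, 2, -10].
174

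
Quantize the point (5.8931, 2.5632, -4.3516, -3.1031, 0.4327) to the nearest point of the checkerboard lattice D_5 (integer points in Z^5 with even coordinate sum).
(6, 3, -4, -3, 0)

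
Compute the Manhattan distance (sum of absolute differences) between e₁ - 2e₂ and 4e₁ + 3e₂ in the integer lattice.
8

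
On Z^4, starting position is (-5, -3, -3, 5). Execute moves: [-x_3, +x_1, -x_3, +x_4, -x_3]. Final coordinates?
(-4, -3, -6, 6)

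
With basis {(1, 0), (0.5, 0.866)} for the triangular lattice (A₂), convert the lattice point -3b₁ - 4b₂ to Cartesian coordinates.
(-5, -3.464)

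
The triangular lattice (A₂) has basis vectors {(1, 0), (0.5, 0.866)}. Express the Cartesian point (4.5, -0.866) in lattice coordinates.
5b₁ - b₂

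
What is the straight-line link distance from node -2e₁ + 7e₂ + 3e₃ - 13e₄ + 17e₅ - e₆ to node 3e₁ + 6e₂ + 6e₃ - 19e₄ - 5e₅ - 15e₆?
27.4044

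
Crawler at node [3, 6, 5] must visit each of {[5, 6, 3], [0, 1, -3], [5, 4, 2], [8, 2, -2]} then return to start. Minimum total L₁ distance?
42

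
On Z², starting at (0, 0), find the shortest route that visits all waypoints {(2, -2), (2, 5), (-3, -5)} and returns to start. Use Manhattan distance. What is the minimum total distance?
30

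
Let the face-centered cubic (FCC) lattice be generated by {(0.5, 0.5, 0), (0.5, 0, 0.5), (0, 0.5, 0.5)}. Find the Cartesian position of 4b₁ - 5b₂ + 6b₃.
(-0.5, 5, 0.5)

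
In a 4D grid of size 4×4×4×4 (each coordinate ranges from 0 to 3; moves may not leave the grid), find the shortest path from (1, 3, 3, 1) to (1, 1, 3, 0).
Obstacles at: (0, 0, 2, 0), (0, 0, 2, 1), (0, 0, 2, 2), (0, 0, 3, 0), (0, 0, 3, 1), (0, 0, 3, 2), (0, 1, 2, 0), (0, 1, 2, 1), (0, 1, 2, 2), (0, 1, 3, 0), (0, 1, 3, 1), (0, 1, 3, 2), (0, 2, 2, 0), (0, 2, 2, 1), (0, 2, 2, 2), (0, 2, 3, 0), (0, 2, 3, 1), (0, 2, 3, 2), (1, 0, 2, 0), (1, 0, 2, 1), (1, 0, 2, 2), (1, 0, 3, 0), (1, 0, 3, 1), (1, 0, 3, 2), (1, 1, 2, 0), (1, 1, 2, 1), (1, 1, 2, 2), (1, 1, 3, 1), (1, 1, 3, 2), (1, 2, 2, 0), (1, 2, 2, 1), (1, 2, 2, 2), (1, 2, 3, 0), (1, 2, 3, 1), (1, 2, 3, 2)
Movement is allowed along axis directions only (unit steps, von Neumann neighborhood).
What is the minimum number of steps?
5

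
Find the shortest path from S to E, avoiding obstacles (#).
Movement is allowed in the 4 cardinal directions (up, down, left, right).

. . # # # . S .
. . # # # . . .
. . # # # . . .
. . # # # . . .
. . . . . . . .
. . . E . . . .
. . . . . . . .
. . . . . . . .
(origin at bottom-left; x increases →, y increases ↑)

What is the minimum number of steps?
8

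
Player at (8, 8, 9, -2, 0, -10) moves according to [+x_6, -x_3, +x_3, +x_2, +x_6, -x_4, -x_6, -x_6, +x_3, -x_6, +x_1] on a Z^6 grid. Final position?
(9, 9, 10, -3, 0, -11)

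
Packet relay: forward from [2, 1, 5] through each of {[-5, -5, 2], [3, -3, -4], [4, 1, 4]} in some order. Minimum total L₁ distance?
32
(one optimal route: (2, 1, 5) → (4, 1, 4) → (3, -3, -4) → (-5, -5, 2))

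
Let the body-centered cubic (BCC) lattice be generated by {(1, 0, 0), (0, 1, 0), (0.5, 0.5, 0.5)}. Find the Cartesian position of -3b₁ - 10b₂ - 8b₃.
(-7, -14, -4)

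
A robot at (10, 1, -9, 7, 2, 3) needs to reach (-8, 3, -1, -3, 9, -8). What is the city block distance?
56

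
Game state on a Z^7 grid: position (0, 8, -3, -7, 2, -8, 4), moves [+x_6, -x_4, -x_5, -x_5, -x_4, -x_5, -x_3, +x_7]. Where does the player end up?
(0, 8, -4, -9, -1, -7, 5)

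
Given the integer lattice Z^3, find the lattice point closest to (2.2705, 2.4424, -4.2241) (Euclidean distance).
(2, 2, -4)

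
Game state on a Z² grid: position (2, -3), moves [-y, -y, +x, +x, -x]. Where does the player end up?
(3, -5)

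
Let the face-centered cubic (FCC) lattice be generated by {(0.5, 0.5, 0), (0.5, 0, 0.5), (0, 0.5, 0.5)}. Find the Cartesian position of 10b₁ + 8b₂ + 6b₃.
(9, 8, 7)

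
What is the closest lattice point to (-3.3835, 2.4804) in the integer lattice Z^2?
(-3, 2)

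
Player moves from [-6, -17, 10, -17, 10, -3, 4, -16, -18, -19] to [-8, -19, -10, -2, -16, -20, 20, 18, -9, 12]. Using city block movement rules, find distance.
172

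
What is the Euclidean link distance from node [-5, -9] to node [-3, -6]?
3.60555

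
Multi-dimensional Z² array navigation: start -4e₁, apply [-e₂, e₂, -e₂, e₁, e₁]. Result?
(-2, -1)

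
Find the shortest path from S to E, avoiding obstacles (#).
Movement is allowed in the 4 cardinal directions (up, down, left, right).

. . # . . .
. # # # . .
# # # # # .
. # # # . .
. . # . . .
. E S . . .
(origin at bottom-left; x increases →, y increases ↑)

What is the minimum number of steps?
1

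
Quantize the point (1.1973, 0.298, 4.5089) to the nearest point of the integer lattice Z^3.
(1, 0, 5)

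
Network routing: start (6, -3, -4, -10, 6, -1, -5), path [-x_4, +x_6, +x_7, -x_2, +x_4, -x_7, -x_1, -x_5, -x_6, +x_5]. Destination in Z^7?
(5, -4, -4, -10, 6, -1, -5)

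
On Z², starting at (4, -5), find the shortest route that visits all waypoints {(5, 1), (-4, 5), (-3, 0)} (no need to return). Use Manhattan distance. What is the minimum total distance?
22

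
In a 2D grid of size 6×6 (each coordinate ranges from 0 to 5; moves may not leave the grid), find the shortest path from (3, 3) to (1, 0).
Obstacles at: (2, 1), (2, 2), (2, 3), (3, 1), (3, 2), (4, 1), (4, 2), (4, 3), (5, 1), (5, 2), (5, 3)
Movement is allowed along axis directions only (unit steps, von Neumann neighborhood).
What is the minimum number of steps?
7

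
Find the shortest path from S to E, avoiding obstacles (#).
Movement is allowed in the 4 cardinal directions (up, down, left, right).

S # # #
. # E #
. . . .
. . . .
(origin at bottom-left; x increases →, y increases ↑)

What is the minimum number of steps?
5
(one shortest path: (0, 3) → (0, 2) → (0, 1) → (1, 1) → (2, 1) → (2, 2))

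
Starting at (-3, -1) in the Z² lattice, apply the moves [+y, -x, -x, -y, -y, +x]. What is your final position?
(-4, -2)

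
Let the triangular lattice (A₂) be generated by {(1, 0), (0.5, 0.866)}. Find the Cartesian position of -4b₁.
(-4, 0)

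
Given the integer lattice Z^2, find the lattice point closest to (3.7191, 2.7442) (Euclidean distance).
(4, 3)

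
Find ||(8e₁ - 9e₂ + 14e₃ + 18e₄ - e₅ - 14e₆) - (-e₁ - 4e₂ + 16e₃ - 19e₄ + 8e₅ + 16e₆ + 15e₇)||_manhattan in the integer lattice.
107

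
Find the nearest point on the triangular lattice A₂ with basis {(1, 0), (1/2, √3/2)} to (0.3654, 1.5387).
(0, 1.732)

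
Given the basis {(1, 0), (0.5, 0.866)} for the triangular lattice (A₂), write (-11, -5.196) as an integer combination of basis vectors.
-8b₁ - 6b₂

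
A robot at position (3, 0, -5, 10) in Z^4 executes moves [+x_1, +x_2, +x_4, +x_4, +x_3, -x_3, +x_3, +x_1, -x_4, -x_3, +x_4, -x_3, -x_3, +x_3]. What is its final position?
(5, 1, -6, 12)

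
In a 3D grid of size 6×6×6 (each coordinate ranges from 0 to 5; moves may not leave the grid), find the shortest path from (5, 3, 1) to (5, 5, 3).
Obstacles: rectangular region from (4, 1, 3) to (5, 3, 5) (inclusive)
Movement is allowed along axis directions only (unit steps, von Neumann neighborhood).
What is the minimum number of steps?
4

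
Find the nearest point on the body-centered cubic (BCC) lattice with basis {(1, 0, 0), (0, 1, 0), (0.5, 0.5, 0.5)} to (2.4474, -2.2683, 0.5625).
(2.5, -2.5, 0.5)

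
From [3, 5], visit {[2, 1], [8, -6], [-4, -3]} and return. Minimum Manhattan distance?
46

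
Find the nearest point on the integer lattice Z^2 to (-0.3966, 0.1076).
(0, 0)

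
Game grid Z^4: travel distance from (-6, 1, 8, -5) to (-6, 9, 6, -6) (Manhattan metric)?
11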